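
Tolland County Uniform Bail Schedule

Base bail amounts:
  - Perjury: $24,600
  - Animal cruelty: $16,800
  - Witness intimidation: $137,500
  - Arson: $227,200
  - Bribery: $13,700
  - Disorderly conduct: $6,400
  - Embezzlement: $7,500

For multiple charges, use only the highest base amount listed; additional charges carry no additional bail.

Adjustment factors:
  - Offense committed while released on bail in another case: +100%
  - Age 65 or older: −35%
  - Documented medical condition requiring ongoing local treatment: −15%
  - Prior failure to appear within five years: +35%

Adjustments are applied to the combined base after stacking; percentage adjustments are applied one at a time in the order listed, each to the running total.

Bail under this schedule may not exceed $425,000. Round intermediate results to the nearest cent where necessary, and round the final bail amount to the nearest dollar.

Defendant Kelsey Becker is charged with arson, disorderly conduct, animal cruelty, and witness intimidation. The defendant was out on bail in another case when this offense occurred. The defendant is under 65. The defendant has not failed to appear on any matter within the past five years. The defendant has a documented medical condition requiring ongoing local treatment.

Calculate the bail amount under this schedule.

$386,240

Base amounts from the schedule: arson $227,200; disorderly conduct $6,400; animal cruelty $16,800; witness intimidation $137,500.
Stacking rule: use the highest base only. Highest is arson at $227,200. Combined base = $227,200.
Offense committed while released on bail in another case (+100%): $227,200 × 2 = $454,400.
Documented medical condition requiring ongoing local treatment (−15%): $454,400 × 0.85 = $386,240.
$386,240 is within the $425,000 maximum.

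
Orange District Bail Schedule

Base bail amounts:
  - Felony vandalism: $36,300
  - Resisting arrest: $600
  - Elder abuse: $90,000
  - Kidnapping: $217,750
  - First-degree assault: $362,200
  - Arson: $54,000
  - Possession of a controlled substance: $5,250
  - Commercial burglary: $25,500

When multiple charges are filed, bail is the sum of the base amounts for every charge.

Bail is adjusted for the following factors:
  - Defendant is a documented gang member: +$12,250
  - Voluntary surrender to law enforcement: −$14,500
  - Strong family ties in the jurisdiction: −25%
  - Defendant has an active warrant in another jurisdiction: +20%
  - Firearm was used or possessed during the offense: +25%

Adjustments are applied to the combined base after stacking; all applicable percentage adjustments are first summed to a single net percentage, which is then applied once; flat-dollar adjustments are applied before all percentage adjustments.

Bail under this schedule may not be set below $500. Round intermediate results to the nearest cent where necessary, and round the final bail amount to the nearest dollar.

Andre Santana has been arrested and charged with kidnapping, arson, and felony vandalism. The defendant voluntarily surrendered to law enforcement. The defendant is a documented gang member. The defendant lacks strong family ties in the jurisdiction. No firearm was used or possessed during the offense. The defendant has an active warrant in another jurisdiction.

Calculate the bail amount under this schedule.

Base amounts from the schedule: kidnapping $217,750; arson $54,000; felony vandalism $36,300.
Stacking rule: sum of all bases. $217,750 + $54,000 + $36,300 = $308,050.
Defendant is a documented gang member (+$12,250 flat): $308,050 + $12,250 = $320,300.
Voluntary surrender to law enforcement (−$14,500 flat): $320,300 − $14,500 = $305,800.
Defendant has an active warrant in another jurisdiction (+20%): $305,800 × 1.2 = $366,960.
$366,960 is at or above the $500 minimum.

$366,960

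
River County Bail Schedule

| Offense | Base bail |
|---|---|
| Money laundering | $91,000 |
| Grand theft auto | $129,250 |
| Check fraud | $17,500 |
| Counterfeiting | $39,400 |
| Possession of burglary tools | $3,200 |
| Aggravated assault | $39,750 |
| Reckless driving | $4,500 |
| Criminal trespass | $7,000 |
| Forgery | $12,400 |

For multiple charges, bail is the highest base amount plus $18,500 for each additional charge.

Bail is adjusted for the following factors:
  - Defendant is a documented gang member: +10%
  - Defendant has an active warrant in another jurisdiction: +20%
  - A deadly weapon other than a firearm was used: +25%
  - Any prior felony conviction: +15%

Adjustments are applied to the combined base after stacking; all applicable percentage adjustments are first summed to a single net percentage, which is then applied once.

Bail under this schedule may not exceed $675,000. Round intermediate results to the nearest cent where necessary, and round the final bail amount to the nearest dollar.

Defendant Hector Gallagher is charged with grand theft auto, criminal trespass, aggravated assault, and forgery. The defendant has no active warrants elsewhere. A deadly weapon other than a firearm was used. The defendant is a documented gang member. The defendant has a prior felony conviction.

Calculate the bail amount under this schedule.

Base amounts from the schedule: grand theft auto $129,250; criminal trespass $7,000; aggravated assault $39,750; forgery $12,400.
Stacking rule: highest base plus $18,500 per additional charge. Highest is grand theft auto at $129,250; 3 additional charges → +$55,500. Combined base = $184,750.
Net percentage adjustment: +10% +25% +15% = +50%. $184,750 × 1.5 = $277,125.
$277,125 is within the $675,000 maximum.

$277,125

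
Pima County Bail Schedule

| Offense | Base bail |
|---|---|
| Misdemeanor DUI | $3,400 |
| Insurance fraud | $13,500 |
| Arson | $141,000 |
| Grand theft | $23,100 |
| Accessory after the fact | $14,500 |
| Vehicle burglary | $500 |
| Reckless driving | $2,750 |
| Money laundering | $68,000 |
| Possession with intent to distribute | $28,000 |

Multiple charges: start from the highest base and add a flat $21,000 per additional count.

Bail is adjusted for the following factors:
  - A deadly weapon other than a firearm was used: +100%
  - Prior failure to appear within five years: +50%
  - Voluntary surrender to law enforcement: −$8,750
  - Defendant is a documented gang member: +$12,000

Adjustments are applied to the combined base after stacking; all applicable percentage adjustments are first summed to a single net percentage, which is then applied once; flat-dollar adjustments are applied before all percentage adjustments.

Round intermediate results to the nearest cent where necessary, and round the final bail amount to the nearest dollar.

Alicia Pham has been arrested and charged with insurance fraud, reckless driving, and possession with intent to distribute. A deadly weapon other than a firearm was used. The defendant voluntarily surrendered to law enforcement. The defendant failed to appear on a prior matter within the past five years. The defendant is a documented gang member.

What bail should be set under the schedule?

Base amounts from the schedule: insurance fraud $13,500; reckless driving $2,750; possession with intent to distribute $28,000.
Stacking rule: highest base plus $21,000 per additional charge. Highest is possession with intent to distribute at $28,000; 2 additional charges → +$42,000. Combined base = $70,000.
Voluntary surrender to law enforcement (−$8,750 flat): $70,000 − $8,750 = $61,250.
Defendant is a documented gang member (+$12,000 flat): $61,250 + $12,000 = $73,250.
Net percentage adjustment: +100% +50% = +150%. $73,250 × 2.5 = $183,125.

$183,125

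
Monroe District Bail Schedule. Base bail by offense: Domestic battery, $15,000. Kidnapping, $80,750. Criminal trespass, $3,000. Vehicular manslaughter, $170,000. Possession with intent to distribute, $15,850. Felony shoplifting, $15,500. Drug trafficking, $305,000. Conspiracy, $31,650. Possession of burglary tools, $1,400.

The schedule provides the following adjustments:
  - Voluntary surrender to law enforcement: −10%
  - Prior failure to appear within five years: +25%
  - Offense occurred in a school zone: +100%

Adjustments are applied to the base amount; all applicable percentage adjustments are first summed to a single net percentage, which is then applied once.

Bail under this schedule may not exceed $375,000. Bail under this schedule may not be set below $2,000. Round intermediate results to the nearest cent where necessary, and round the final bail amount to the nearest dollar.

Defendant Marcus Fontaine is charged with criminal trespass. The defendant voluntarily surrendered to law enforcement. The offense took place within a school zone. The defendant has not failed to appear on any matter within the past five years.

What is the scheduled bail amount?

$5,700

Base amounts from the schedule: criminal trespass $3,000.
Single charge. Combined base = $3,000.
Net percentage adjustment: −10% +100% = +90%. $3,000 × 1.9 = $5,700.
$5,700 is within the $375,000 maximum.
$5,700 is at or above the $2,000 minimum.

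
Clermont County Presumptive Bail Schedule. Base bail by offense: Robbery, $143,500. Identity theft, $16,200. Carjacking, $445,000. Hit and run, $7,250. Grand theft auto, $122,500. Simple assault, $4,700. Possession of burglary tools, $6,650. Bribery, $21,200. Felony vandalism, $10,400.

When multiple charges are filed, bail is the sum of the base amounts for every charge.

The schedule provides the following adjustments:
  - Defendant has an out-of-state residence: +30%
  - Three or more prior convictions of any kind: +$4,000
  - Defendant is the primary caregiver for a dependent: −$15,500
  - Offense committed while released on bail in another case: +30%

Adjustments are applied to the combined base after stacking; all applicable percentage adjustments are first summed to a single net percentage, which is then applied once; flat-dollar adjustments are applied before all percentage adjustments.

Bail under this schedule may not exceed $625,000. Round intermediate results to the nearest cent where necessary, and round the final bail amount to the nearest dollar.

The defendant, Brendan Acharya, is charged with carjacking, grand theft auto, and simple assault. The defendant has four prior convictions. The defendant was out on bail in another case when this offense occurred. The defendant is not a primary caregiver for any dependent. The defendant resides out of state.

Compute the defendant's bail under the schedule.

$625,000

Base amounts from the schedule: carjacking $445,000; grand theft auto $122,500; simple assault $4,700.
Stacking rule: sum of all bases. $445,000 + $122,500 + $4,700 = $572,200.
Three or more prior convictions of any kind (+$4,000 flat): $572,200 + $4,000 = $576,200.
Net percentage adjustment: +30% +30% = +60%. $576,200 × 1.6 = $921,920.
Result $921,920 exceeds the maximum of $625,000; bail is capped at $625,000.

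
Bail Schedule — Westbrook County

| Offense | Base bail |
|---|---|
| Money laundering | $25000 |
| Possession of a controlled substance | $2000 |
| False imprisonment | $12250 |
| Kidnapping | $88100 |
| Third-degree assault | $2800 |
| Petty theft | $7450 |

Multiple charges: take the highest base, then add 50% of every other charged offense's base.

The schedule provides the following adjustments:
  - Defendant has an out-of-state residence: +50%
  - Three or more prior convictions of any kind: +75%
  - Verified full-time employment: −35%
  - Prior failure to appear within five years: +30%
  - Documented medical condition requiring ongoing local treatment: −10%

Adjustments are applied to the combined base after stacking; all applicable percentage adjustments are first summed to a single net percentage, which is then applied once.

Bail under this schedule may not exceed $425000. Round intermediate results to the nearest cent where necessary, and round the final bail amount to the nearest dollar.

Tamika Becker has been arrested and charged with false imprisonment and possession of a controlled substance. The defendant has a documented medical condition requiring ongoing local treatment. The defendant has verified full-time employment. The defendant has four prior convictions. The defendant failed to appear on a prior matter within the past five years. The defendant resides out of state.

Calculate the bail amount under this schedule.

Base amounts from the schedule: false imprisonment $12250; possession of a controlled substance $2000.
Stacking rule: highest base plus 50% of each additional charge. Highest is false imprisonment at $12250. Additional: $2000 × 50% = $1000. Combined base = $12250 + $1000 = $13250.
Net percentage adjustment: +50% +75% −35% +30% −10% = +110%. $13250 × 2.1 = $27825.
$27825 is within the $425000 maximum.

$27825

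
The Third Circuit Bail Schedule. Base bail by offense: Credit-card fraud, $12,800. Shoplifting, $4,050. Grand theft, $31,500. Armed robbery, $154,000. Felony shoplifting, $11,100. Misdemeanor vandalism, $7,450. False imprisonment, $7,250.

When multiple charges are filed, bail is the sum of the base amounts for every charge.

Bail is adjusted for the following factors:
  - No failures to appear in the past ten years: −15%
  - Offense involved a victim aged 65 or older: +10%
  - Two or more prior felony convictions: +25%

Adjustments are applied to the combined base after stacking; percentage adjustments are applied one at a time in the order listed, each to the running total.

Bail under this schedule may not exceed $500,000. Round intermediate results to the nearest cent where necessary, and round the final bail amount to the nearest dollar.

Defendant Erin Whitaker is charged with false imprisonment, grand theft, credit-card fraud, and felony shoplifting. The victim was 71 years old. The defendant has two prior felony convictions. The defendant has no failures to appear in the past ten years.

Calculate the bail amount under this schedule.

$73,222

Base amounts from the schedule: false imprisonment $7,250; grand theft $31,500; credit-card fraud $12,800; felony shoplifting $11,100.
Stacking rule: sum of all bases. $7,250 + $31,500 + $12,800 + $11,100 = $62,650.
No failures to appear in the past ten years (−15%): $62,650 × 0.85 = $53,252.50.
Offense involved a victim aged 65 or older (+10%): $53,252.50 × 1.1 = $58,577.75.
Two or more prior felony convictions (+25%): $58,577.75 × 1.25 = $73,222.19.
$73,222.19 is within the $500,000 maximum.
Rounded to the nearest dollar: $73,222.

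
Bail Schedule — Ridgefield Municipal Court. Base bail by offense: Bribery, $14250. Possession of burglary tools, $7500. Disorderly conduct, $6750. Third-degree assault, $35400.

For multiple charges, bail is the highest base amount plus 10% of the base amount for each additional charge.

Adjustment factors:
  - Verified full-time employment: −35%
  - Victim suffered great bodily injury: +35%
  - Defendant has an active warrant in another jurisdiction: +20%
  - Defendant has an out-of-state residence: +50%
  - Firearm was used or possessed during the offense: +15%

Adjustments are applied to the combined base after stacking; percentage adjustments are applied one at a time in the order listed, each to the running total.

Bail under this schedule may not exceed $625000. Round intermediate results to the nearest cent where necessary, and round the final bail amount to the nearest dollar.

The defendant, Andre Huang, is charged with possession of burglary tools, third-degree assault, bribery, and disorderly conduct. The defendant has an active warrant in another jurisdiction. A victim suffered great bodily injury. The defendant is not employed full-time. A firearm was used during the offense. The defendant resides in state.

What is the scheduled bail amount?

$71260

Base amounts from the schedule: possession of burglary tools $7500; third-degree assault $35400; bribery $14250; disorderly conduct $6750.
Stacking rule: highest base plus 10% of each additional charge. Highest is third-degree assault at $35400. Additional: $7500 × 10% = $750; $14250 × 10% = $1425; $6750 × 10% = $675. Combined base = $35400 + $2850 = $38250.
Victim suffered great bodily injury (+35%): $38250 × 1.35 = $51637.50.
Defendant has an active warrant in another jurisdiction (+20%): $51637.50 × 1.2 = $61965.
Firearm was used or possessed during the offense (+15%): $61965 × 1.15 = $71259.75.
$71259.75 is within the $625000 maximum.
Rounded to the nearest dollar: $71260.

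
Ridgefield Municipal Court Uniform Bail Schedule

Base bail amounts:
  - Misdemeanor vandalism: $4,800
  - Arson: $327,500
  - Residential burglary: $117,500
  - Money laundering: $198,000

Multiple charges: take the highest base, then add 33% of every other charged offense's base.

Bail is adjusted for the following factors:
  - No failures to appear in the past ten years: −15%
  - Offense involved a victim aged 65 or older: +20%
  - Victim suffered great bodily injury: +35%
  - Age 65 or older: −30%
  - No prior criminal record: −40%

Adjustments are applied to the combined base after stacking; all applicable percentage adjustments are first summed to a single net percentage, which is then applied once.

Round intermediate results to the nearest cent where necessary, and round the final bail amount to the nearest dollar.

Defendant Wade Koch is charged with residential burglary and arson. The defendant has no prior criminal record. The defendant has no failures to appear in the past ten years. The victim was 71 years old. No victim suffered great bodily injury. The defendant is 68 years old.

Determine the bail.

$128,196

Base amounts from the schedule: residential burglary $117,500; arson $327,500.
Stacking rule: highest base plus 33% of each additional charge. Highest is arson at $327,500. Additional: $117,500 × 33% = $38,775. Combined base = $327,500 + $38,775 = $366,275.
Net percentage adjustment: −15% +20% −30% −40% = −65%. $366,275 × 0.35 = $128,196.25.
Rounded to the nearest dollar: $128,196.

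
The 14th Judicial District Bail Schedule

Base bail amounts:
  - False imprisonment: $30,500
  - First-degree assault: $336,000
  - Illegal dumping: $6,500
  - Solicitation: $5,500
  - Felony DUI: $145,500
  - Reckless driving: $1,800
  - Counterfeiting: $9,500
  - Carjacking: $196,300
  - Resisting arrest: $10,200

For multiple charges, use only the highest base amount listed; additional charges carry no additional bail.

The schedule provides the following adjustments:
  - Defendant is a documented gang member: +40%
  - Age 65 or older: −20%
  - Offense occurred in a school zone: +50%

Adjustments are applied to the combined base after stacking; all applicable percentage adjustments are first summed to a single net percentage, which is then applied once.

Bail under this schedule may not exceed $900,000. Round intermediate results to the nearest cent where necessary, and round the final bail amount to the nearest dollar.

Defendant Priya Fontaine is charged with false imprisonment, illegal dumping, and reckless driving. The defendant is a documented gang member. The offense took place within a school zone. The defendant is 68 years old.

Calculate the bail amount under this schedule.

Base amounts from the schedule: false imprisonment $30,500; illegal dumping $6,500; reckless driving $1,800.
Stacking rule: use the highest base only. Highest is false imprisonment at $30,500. Combined base = $30,500.
Net percentage adjustment: +40% −20% +50% = +70%. $30,500 × 1.7 = $51,850.
$51,850 is within the $900,000 maximum.

$51,850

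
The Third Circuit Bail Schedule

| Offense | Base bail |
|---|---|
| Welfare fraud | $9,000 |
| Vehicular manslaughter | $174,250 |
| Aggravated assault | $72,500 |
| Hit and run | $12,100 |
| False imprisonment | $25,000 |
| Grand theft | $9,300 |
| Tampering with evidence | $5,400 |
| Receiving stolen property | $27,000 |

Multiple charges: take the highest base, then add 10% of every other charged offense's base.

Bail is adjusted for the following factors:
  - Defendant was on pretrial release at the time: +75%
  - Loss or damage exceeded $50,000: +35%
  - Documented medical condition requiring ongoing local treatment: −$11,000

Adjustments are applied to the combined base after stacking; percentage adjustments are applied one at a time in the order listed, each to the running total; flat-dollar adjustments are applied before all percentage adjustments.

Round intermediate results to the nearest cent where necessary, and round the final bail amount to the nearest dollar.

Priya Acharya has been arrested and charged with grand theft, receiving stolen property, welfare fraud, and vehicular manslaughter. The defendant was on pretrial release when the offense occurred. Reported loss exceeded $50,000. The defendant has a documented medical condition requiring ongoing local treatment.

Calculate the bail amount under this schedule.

$396,380

Base amounts from the schedule: grand theft $9,300; receiving stolen property $27,000; welfare fraud $9,000; vehicular manslaughter $174,250.
Stacking rule: highest base plus 10% of each additional charge. Highest is vehicular manslaughter at $174,250. Additional: $9,300 × 10% = $930; $27,000 × 10% = $2,700; $9,000 × 10% = $900. Combined base = $174,250 + $4,530 = $178,780.
Documented medical condition requiring ongoing local treatment (−$11,000 flat): $178,780 − $11,000 = $167,780.
Defendant was on pretrial release at the time (+75%): $167,780 × 1.75 = $293,615.
Loss or damage exceeded $50,000 (+35%): $293,615 × 1.35 = $396,380.25.
Rounded to the nearest dollar: $396,380.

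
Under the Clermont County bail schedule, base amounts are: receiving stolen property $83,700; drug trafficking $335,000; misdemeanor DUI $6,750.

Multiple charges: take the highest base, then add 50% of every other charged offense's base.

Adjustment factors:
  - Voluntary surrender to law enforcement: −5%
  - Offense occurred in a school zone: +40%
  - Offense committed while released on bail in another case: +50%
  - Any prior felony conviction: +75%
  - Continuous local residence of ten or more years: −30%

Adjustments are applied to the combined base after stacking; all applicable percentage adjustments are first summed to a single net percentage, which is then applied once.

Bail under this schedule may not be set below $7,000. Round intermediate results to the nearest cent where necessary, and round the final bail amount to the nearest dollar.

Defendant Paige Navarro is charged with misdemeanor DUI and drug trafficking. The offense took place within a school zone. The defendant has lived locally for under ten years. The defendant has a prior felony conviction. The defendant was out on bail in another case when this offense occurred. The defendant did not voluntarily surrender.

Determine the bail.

Base amounts from the schedule: misdemeanor DUI $6,750; drug trafficking $335,000.
Stacking rule: highest base plus 50% of each additional charge. Highest is drug trafficking at $335,000. Additional: $6,750 × 50% = $3,375. Combined base = $335,000 + $3,375 = $338,375.
Net percentage adjustment: +40% +50% +75% = +165%. $338,375 × 2.65 = $896,693.75.
$896,693.75 is at or above the $7,000 minimum.
Rounded to the nearest dollar: $896,694.

$896,694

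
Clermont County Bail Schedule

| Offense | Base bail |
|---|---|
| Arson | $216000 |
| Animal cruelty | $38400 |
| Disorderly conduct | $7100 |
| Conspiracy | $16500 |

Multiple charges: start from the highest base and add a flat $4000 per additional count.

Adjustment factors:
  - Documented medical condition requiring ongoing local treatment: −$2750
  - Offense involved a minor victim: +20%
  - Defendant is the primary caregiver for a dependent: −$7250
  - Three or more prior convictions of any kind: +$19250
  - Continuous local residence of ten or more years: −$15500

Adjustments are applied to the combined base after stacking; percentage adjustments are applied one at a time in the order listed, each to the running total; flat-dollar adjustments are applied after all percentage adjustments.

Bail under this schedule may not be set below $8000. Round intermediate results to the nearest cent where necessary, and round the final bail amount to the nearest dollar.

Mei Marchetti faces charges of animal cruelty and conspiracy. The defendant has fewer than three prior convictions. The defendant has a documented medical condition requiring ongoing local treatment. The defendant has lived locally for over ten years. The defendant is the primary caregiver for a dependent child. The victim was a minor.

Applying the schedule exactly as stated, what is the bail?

$25380

Base amounts from the schedule: animal cruelty $38400; conspiracy $16500.
Stacking rule: highest base plus $4000 per additional charge. Highest is animal cruelty at $38400; 1 additional charge → +$4000. Combined base = $42400.
Offense involved a minor victim (+20%): $42400 × 1.2 = $50880.
Documented medical condition requiring ongoing local treatment (−$2750 flat): $50880 − $2750 = $48130.
Defendant is the primary caregiver for a dependent (−$7250 flat): $48130 − $7250 = $40880.
Continuous local residence of ten or more years (−$15500 flat): $40880 − $15500 = $25380.
$25380 is at or above the $8000 minimum.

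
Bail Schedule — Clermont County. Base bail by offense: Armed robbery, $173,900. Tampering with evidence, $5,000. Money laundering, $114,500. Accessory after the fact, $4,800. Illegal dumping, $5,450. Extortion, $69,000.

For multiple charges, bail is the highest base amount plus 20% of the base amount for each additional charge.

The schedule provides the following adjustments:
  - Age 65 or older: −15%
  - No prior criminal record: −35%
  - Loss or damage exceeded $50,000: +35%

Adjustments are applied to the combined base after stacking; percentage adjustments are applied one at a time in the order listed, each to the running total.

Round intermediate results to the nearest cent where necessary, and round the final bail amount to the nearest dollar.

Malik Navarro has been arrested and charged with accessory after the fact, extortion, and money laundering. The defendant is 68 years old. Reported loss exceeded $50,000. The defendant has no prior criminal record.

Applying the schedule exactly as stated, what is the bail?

$96,412

Base amounts from the schedule: accessory after the fact $4,800; extortion $69,000; money laundering $114,500.
Stacking rule: highest base plus 20% of each additional charge. Highest is money laundering at $114,500. Additional: $4,800 × 20% = $960; $69,000 × 20% = $13,800. Combined base = $114,500 + $14,760 = $129,260.
Age 65 or older (−15%): $129,260 × 0.85 = $109,871.
No prior criminal record (−35%): $109,871 × 0.65 = $71,416.15.
Loss or damage exceeded $50,000 (+35%): $71,416.15 × 1.35 = $96,411.80.
Rounded to the nearest dollar: $96,412.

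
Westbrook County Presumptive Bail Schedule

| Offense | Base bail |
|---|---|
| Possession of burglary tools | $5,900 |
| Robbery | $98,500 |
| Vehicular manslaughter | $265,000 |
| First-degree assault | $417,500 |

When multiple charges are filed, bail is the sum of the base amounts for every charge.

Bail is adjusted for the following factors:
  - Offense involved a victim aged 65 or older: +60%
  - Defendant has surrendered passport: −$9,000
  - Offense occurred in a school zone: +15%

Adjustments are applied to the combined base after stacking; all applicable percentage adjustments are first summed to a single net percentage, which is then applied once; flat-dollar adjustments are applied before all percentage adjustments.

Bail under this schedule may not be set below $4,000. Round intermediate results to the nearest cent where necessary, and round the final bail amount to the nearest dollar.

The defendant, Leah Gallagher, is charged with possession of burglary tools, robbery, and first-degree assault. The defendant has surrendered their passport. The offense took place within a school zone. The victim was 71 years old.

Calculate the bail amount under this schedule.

$897,575

Base amounts from the schedule: possession of burglary tools $5,900; robbery $98,500; first-degree assault $417,500.
Stacking rule: sum of all bases. $5,900 + $98,500 + $417,500 = $521,900.
Defendant has surrendered passport (−$9,000 flat): $521,900 − $9,000 = $512,900.
Net percentage adjustment: +60% +15% = +75%. $512,900 × 1.75 = $897,575.
$897,575 is at or above the $4,000 minimum.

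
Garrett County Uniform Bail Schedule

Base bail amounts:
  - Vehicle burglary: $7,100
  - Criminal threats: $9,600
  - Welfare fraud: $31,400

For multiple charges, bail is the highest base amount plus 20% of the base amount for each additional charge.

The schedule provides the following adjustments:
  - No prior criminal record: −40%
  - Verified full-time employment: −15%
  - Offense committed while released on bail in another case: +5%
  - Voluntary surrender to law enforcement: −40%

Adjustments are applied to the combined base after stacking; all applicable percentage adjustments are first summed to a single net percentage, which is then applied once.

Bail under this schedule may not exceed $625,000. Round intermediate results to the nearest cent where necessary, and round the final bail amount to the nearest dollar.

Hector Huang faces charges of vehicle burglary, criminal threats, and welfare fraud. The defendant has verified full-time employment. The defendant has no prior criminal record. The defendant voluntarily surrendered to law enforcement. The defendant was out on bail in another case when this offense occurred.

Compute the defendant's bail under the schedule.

Base amounts from the schedule: vehicle burglary $7,100; criminal threats $9,600; welfare fraud $31,400.
Stacking rule: highest base plus 20% of each additional charge. Highest is welfare fraud at $31,400. Additional: $7,100 × 20% = $1,420; $9,600 × 20% = $1,920. Combined base = $31,400 + $3,340 = $34,740.
Net percentage adjustment: −40% −15% +5% −40% = −90%. $34,740 × 0.1 = $3,474.
$3,474 is within the $625,000 maximum.

$3,474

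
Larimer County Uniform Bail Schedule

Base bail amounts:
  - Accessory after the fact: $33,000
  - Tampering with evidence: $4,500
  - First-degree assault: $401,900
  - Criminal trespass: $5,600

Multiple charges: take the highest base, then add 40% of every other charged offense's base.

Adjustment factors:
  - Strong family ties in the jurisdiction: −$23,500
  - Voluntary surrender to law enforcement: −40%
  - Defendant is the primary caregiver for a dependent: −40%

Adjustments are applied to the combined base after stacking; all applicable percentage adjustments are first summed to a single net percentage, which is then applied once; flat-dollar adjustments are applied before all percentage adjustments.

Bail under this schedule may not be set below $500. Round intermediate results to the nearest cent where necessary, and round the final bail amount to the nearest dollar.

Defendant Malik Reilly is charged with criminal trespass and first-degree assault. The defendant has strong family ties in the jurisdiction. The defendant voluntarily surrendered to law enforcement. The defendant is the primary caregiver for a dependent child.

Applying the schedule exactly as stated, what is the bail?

$76,128

Base amounts from the schedule: criminal trespass $5,600; first-degree assault $401,900.
Stacking rule: highest base plus 40% of each additional charge. Highest is first-degree assault at $401,900. Additional: $5,600 × 40% = $2,240. Combined base = $401,900 + $2,240 = $404,140.
Strong family ties in the jurisdiction (−$23,500 flat): $404,140 − $23,500 = $380,640.
Net percentage adjustment: −40% −40% = −80%. $380,640 × 0.2 = $76,128.
$76,128 is at or above the $500 minimum.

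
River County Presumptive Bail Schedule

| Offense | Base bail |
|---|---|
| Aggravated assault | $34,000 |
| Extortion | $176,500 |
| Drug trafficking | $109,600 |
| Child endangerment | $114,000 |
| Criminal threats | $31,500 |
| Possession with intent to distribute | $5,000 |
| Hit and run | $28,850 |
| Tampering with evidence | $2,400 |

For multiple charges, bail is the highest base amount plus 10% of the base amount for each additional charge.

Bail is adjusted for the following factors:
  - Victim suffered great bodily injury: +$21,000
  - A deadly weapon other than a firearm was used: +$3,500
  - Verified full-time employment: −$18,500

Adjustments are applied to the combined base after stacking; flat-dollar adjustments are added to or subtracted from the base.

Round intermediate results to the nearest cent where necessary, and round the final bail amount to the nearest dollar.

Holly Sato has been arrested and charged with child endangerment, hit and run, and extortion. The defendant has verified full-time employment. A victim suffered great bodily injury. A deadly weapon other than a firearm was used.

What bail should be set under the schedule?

$196,785

Base amounts from the schedule: child endangerment $114,000; hit and run $28,850; extortion $176,500.
Stacking rule: highest base plus 10% of each additional charge. Highest is extortion at $176,500. Additional: $114,000 × 10% = $11,400; $28,850 × 10% = $2,885. Combined base = $176,500 + $14,285 = $190,785.
Victim suffered great bodily injury (+$21,000 flat): $190,785 + $21,000 = $211,785.
A deadly weapon other than a firearm was used (+$3,500 flat): $211,785 + $3,500 = $215,285.
Verified full-time employment (−$18,500 flat): $215,285 − $18,500 = $196,785.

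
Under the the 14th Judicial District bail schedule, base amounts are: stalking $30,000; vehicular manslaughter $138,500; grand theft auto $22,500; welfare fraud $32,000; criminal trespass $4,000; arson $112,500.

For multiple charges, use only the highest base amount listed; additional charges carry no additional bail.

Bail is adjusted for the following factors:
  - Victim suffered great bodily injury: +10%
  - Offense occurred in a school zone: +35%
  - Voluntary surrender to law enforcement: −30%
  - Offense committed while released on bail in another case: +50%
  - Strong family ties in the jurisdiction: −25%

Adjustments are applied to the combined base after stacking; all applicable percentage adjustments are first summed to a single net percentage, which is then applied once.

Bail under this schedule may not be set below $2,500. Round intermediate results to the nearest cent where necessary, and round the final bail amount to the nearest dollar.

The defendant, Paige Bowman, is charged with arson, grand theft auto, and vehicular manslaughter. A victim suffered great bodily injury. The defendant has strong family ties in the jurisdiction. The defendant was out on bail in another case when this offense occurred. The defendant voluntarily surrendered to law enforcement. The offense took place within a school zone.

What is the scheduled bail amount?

Base amounts from the schedule: arson $112,500; grand theft auto $22,500; vehicular manslaughter $138,500.
Stacking rule: use the highest base only. Highest is vehicular manslaughter at $138,500. Combined base = $138,500.
Net percentage adjustment: +10% +35% −30% +50% −25% = +40%. $138,500 × 1.4 = $193,900.
$193,900 is at or above the $2,500 minimum.

$193,900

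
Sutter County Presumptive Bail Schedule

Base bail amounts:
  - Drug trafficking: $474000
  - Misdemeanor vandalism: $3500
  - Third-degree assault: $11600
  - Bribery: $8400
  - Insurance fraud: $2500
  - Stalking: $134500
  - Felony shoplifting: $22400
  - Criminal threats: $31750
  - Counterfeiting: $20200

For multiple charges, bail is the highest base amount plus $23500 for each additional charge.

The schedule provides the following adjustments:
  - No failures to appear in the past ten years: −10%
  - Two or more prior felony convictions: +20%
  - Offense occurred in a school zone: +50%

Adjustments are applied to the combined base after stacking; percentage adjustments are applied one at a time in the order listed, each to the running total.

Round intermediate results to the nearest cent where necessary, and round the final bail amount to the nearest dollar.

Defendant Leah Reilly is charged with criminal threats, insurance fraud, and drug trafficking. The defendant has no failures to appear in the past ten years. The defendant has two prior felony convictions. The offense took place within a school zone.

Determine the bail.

Base amounts from the schedule: criminal threats $31750; insurance fraud $2500; drug trafficking $474000.
Stacking rule: highest base plus $23500 per additional charge. Highest is drug trafficking at $474000; 2 additional charges → +$47000. Combined base = $521000.
No failures to appear in the past ten years (−10%): $521000 × 0.9 = $468900.
Two or more prior felony convictions (+20%): $468900 × 1.2 = $562680.
Offense occurred in a school zone (+50%): $562680 × 1.5 = $844020.

$844020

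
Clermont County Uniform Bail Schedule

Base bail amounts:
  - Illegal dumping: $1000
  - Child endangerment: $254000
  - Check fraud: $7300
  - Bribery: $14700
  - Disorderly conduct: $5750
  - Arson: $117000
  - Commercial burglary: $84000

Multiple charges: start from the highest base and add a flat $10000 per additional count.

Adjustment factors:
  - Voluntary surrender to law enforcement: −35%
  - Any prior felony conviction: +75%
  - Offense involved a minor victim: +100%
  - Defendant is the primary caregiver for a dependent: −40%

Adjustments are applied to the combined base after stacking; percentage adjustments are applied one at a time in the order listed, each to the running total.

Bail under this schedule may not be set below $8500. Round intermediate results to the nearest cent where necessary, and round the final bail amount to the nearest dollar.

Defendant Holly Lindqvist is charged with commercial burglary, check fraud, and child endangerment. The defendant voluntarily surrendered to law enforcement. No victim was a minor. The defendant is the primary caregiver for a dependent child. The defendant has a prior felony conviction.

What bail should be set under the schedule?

Base amounts from the schedule: commercial burglary $84000; check fraud $7300; child endangerment $254000.
Stacking rule: highest base plus $10000 per additional charge. Highest is child endangerment at $254000; 2 additional charges → +$20000. Combined base = $274000.
Voluntary surrender to law enforcement (−35%): $274000 × 0.65 = $178100.
Any prior felony conviction (+75%): $178100 × 1.75 = $311675.
Defendant is the primary caregiver for a dependent (−40%): $311675 × 0.6 = $187005.
$187005 is at or above the $8500 minimum.

$187005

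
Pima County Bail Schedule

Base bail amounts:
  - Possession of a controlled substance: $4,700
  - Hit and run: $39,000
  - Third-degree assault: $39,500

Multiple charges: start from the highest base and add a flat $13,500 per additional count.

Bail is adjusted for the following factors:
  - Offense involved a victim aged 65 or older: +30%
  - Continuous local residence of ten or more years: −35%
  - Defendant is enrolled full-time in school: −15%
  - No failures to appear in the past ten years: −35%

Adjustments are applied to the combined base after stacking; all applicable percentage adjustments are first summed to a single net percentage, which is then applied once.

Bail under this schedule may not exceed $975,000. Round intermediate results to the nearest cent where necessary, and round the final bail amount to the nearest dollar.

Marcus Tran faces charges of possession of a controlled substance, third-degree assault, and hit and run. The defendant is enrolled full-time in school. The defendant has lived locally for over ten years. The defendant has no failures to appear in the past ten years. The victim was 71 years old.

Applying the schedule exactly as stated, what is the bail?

Base amounts from the schedule: possession of a controlled substance $4,700; third-degree assault $39,500; hit and run $39,000.
Stacking rule: highest base plus $13,500 per additional charge. Highest is third-degree assault at $39,500; 2 additional charges → +$27,000. Combined base = $66,500.
Net percentage adjustment: +30% −35% −15% −35% = −55%. $66,500 × 0.45 = $29,925.
$29,925 is within the $975,000 maximum.

$29,925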